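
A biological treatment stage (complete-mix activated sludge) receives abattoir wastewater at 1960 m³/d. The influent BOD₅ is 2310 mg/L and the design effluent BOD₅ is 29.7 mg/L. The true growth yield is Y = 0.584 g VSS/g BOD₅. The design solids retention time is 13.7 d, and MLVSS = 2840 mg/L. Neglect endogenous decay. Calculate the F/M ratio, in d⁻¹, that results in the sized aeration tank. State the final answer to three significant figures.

V·X = Y·Q·ΔS·θ_c gives V = 0.584 × 1960 × (2310 − 29.7) × 13.7 / 2840 = 12591 m³.
Food-to-microorganism ratio F/M = Q S₀ / (V X) = 1960 × 2310 / (12591 × 2840) = 0.1266 d⁻¹.

F/M ≈ 0.127 d⁻¹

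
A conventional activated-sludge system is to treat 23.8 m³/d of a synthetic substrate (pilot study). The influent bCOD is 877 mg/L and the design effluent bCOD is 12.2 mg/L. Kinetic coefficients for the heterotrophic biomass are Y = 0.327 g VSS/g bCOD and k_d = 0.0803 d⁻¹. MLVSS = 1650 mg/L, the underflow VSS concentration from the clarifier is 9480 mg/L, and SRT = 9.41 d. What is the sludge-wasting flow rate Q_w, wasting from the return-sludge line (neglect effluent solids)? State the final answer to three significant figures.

Rearranging the biomass balance for a CMAS with decay, V = Y·Q·ΔS·θ_c / [X·(1+k_d θ_c)] = 0.327 × 23.8 × (877 − 12.2) × 9.41 / [1650 × (1 + 0.0803 × 9.41)] = 6.33×10^4 / 2897 = 21.86 m³.
Wasting from the return line (neglecting effluent solids): Q_w = V·X / (θ_c·X_r) = 21.86 × 1650 / (9.41 × 9480) = 0.4044 m³/d.

Q_w ≈ 0.404 m³/d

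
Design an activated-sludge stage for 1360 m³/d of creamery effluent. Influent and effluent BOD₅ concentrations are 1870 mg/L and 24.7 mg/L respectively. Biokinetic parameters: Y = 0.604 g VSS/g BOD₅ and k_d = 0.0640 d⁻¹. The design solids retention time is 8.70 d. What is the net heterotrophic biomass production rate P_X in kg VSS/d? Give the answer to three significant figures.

P_X ≈ 974 kg VSS/d

Correct the yield for decay: Y_obs = Y/(1 + k_d θ_c) = 0.604 / (1 + 0.0640 × 8.70) = 0.604 / 1.557 = 0.3880.
Mass of BOD₅ removed per day: Q(S₀ − S) = 1360 × 1845 g/m³ = 2510 kg/d.
P_X = Y_obs · Q(S₀ − S) = 0.3880 × 2510 = 973.7 kg VSS/d.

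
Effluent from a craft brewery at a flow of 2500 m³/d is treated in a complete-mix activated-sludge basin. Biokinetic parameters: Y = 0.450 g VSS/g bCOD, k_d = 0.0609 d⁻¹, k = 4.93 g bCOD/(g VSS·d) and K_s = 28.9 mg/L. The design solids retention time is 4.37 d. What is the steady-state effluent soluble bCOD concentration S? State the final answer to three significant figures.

For a completely mixed reactor with recycle the Lawrence–McCarty relation gives S = K_s·(1 + k_d·θ_c) / [θ_c·(Y·k − k_d) − 1] = 28.9 × (1 + 0.0609 × 4.37) / [4.37 × (0.450 × 4.93 − 0.0609) − 1] = 36.59 / 8.429 = 4.341 mg/L.

S ≈ 4.34 mg/L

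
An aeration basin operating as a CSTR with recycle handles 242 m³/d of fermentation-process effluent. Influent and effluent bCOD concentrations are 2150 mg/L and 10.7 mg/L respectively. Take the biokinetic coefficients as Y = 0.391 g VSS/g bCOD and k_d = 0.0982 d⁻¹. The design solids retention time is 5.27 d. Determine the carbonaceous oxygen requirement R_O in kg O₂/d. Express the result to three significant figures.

R_O ≈ 328 kg O₂/d

Correct the yield for decay: Y_obs = Y/(1 + k_d θ_c) = 0.391 / (1 + 0.0982 × 5.27) = 0.391 / 1.518 = 0.2577.
Mass of bCOD removed per day: Q(S₀ − S) = 242 × 2139 g/m³ = 517.7 kg/d.
Net sludge production P_X = 0.2577 × 517.7 = 133.4 kg VSS/d.
Carbonaceous O₂ demand = substrate oxidised − cell-mass equivalent = 517.7 − 1.42 × 133.4 = 328.3 kg O₂/d.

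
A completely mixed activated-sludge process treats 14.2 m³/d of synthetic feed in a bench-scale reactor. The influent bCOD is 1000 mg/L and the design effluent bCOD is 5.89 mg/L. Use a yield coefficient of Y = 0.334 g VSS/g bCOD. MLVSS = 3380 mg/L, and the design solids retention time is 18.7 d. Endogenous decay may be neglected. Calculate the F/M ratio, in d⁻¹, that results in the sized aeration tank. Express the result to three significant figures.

Biomass mass balance (decay neglected): V·X = Y·Q·(S₀ − S)·θ_c, so V = 0.334 × 14.2 × (1000 − 5.89) × 18.7 / 3380 = 26.09 m³.
F/M = applied load / biomass = Q·S₀/(V·X) = 14.2 × 1000 / (26.09 × 3380) = 0.1611 d⁻¹.

F/M ≈ 0.161 d⁻¹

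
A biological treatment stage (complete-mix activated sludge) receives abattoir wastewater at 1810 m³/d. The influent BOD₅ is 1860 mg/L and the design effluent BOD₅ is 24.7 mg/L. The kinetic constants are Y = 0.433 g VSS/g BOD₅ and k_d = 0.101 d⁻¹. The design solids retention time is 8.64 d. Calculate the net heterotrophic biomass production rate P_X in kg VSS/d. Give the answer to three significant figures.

P_X ≈ 768 kg VSS/d

Observed yield with endogenous decay: Y_obs = Y / (1 + k_d·θ_c) = 0.433 / (1 + 0.101 × 8.64) = 0.433 / 1.873 = 0.2312 g VSS/g BOD₅.
Mass of BOD₅ removed per day: Q(S₀ − S) = 1810 × 1835 g/m³ = 3322 kg/d.
Net biomass production P_X = Y_obs × Q·(S₀ − S) = 0.2312 × 3322 = 768.1 kg VSS/d.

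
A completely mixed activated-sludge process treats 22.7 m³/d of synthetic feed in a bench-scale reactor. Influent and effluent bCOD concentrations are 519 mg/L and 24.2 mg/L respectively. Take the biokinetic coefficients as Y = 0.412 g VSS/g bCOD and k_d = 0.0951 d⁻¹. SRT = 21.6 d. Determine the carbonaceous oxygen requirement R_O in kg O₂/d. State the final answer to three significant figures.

R_O ≈ 9.08 kg O₂/d

Correct the yield for decay: Y_obs = Y/(1 + k_d θ_c) = 0.412 / (1 + 0.0951 × 21.6) = 0.412 / 3.054 = 0.1349.
Mass of bCOD removed per day: Q(S₀ − S) = 22.7 × 494.8 g/m³ = 11.23 kg/d.
Net sludge production P_X = 0.1349 × 11.23 = 1.515 kg VSS/d.
R_O = Q·(S₀ − S) − 1.42·P_X = 11.23 − 1.42 × 1.515 = 9.080 kg O₂/d.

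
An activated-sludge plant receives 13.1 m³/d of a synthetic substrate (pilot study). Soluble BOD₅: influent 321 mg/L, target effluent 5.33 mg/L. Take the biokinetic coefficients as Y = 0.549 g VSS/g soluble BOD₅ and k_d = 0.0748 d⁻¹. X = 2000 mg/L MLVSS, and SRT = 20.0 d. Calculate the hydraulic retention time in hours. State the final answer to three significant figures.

Rearranging the biomass balance for a CMAS with decay, V = Y·Q·ΔS·θ_c / [X·(1+k_d θ_c)] = 0.549 × 13.1 × (321 − 5.33) × 20.0 / [2000 × (1 + 0.0748 × 20.0)] = 4.54×10^4 / 4992 = 9.096 m³.
τ = V/Q = 9.096/13.1 = 0.6943 d, or 16.66 h.

τ ≈ 16.7 h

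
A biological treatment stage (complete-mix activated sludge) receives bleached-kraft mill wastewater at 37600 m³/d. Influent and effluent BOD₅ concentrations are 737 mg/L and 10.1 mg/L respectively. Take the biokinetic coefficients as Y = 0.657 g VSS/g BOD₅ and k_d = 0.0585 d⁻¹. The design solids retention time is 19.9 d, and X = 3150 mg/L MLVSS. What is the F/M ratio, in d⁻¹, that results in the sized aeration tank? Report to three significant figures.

Steady-state biomass mass balance: V·X·(1 + k_d·θ_c) = Y·Q·(S₀ − S)·θ_c, so V = 0.657 × 37600 × (737 − 10.1) × 19.9 / [3150 × (1 + 0.0585 × 19.9)] = 3.57×10^8 / 6817 = 52418 m³.
F/M = Q·S₀ / (V·X) = 37600 × 737 / (52418 × 3150) = 0.1678 g BOD₅·(g VSS·d)⁻¹.

F/M ≈ 0.168 d⁻¹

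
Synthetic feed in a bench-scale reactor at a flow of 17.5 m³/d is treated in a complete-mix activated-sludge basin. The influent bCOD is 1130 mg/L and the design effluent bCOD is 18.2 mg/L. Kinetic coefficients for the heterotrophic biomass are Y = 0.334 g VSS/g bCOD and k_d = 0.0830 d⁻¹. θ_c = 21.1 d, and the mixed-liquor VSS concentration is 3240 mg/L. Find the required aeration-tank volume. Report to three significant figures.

V ≈ 15.4 m³

From the SRT design equation V = Y Q (S₀−S) θ_c / [X (1 + k_d θ_c)] = 0.334 × 17.5 × (1130 − 18.2) × 21.1 / [3240 × (1 + 0.0830 × 21.1)] = 1.37×10^5 / 8914 = 15.38 m³.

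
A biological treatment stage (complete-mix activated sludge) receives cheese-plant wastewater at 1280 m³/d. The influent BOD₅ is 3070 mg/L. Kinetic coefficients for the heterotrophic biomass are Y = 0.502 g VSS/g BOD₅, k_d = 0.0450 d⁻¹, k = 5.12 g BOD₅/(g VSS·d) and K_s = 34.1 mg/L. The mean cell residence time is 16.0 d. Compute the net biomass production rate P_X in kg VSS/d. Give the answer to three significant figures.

From the Monod/SRT balance for a CMAS, S = K_s·(1+k_d θ_c)/[θ_c·(Y k − k_d) − 1] = 34.1 × (1 + 0.0450 × 16.0) / [16.0 × (0.502 × 5.12 − 0.0450) − 1] = 58.65 / 39.40 = 1.488 mg/L.
The observed yield is Y_obs = Y/(1 + k_d·θ_c) = 0.502 / (1 + 0.0450 × 16.0) = 0.502 / 1.720 = 0.2919 g VSS per g BOD₅ removed.
Q·(S₀ − S) = 1280 × (3070 − 1.49) × 10⁻³ = 3928 kg/d removed.
So the net sludge growth is P_X = 0.2919 × 3928 = 1146 kg VSS/d.

P_X ≈ 1150 kg VSS/d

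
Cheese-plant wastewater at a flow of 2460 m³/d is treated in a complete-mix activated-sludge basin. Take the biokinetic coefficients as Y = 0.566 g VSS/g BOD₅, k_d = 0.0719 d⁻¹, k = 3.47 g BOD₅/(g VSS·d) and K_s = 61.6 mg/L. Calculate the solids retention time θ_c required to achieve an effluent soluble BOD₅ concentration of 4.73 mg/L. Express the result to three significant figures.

Specific growth rate at S = 4.73 mg/L: μ = YkS/(K_s+S) = 0.566·3.47·4.73/(61.6+4.73) = 0.1401 d⁻¹.
Then 1/θ_c = μ − k_d = 0.1401 − 0.0719 = 0.06815 d⁻¹, giving θ_c = 14.67 d.

θ_c ≈ 14.7 d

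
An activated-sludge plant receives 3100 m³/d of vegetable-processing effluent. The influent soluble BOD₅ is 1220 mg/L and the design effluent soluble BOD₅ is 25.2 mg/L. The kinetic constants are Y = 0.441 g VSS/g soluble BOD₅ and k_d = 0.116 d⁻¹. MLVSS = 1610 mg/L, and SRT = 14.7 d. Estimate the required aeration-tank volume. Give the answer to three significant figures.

V ≈ 5510 m³

Steady-state biomass mass balance: V·X·(1 + k_d·θ_c) = Y·Q·(S₀ − S)·θ_c, so V = 0.441 × 3100 × (1220 − 25.2) × 14.7 / [1610 × (1 + 0.116 × 14.7)] = 2.4×10^7 / 4355 = 5513 m³.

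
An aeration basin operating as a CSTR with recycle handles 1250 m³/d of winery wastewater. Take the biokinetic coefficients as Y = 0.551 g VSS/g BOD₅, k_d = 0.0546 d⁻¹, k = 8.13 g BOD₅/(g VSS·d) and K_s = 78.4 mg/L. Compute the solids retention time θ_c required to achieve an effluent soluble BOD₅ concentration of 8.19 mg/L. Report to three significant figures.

θ_c ≈ 2.71 d

At the target effluent, Y k S/(K_s+S) = 0.551×8.13×8.19/86.59 = 0.4237 d⁻¹.
θ_c = 1/(μ − k_d) = 1/(0.4237 − 0.0546) = 1/0.3691 = 2.709 d.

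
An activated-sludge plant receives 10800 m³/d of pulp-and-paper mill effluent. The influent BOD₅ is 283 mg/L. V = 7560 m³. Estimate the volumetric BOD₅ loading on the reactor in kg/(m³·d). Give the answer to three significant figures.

Applied BOD₅ load per unit volume = Q·S₀/V = (10800 × 283/1000)/7560 = 0.4043 kg BOD₅·m⁻³·d⁻¹.

L_v ≈ 0.404 kg BOD₅/(m³·d)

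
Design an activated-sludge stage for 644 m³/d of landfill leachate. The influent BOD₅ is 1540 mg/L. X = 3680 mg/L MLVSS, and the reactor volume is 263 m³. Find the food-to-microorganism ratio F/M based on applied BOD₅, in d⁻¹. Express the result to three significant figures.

F/M ≈ 1.02 d⁻¹

F/M = applied load / biomass = Q·S₀/(V·X) = 644 × 1540 / (263.0 × 3680) = 1.025 d⁻¹.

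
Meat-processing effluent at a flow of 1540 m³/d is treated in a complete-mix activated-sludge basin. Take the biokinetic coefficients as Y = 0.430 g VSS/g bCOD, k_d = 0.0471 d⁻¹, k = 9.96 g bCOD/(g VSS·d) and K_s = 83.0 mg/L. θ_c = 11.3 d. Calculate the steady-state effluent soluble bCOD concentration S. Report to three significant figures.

Effluent substrate depends only on kinetics and SRT: S = K_s(1 + k_d θ_c) / [θ_c(Yk − k_d) − 1] = 83.0 × (1 + 0.0471 × 11.3) / [11.3 × (0.430 × 9.96 − 0.0471) − 1] = 127.2 / 46.86 = 2.714 mg/L.

S ≈ 2.71 mg/L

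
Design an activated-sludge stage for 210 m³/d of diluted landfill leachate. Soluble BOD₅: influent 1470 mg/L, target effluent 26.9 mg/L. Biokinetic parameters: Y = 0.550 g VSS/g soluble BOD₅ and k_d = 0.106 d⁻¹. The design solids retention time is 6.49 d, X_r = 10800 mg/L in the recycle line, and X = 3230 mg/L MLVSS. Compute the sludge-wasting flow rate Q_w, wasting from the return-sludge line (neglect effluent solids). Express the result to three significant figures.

From the SRT design equation V = Y Q (S₀−S) θ_c / [X (1 + k_d θ_c)] = 0.550 × 210 × (1470 − 26.9) × 6.49 / [3230 × (1 + 0.106 × 6.49)] = 1.08×10^6 / 5452 = 198.4 m³.
Wasting from the return line (neglecting effluent solids): Q_w = V·X / (θ_c·X_r) = 198.4 × 3230 / (6.49 × 10800) = 9.143 m³/d.

Q_w ≈ 9.14 m³/d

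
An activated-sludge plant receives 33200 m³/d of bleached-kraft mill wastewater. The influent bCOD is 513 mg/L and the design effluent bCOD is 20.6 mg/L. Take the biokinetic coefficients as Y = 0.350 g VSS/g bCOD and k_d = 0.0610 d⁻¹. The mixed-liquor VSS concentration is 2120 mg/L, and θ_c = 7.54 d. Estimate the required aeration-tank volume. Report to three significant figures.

Steady-state biomass mass balance: V·X·(1 + k_d·θ_c) = Y·Q·(S₀ − S)·θ_c, so V = 0.350 × 33200 × (513 − 20.6) × 7.54 / [2120 × (1 + 0.0610 × 7.54)] = 4.31×10^7 / 3095 = 13939 m³.

V ≈ 13900 m³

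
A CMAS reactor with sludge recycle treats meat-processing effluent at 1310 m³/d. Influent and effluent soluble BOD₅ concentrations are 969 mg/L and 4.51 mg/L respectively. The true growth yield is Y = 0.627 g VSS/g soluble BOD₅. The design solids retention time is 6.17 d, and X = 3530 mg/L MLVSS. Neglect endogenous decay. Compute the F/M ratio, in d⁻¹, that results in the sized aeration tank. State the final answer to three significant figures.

With k_d = 0 the design equation reduces to V = Y Q (S₀−S) θ_c / X = 0.627 × 1310 × (969 − 4.51) × 6.17 / 3530 = 1385 m³.
F/M = Q·S₀ / (V·X) = 1310 × 969 / (1385 × 3530) = 0.2597 g soluble BOD₅·(g VSS·d)⁻¹.

F/M ≈ 0.260 d⁻¹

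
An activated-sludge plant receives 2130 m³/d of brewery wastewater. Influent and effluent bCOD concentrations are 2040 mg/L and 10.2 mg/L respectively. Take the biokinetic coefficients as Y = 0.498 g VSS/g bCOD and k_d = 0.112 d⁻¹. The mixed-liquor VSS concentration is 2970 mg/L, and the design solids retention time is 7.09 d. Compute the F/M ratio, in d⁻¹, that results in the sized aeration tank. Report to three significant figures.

Rearranging the biomass balance for a CMAS with decay, V = Y·Q·ΔS·θ_c / [X·(1+k_d θ_c)] = 0.498 × 2130 × (2040 − 10.2) × 7.09 / [2970 × (1 + 0.112 × 7.09)] = 1.53×10^7 / 5328 = 2865 m³.
F/M = applied load / biomass = Q·S₀/(V·X) = 2130 × 2040 / (2865 × 2970) = 0.5107 d⁻¹.

F/M ≈ 0.511 d⁻¹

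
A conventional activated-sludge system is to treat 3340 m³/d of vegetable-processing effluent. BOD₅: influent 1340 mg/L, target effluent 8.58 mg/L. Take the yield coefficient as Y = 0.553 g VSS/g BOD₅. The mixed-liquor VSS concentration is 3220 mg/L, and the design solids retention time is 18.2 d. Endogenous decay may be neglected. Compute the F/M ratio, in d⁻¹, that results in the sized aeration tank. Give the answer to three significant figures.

F/M ≈ 0.1000 d⁻¹

V·X = Y·Q·ΔS·θ_c gives V = 0.553 × 3340 × (1340 − 8.58) × 18.2 / 3220 = 13900 m³.
F/M = Q·S₀ / (V·X) = 3340 × 1340 / (13900 × 3220) = 0.10000 g BOD₅·(g VSS·d)⁻¹.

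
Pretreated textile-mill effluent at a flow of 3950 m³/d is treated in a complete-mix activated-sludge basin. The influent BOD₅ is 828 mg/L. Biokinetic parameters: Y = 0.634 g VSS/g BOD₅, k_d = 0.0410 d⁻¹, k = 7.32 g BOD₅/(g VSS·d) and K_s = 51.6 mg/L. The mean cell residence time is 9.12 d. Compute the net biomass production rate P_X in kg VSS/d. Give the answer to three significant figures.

P_X ≈ 1510 kg VSS/d

Effluent substrate depends only on kinetics and SRT: S = K_s(1 + k_d θ_c) / [θ_c(Yk − k_d) − 1] = 51.6 × (1 + 0.0410 × 9.12) / [9.12 × (0.634 × 7.32 − 0.0410) − 1] = 70.89 / 40.95 = 1.731 mg/L.
Correct the yield for decay: Y_obs = Y/(1 + k_d θ_c) = 0.634 / (1 + 0.0410 × 9.12) = 0.634 / 1.374 = 0.4615.
Q·(S₀ − S) = 3950 × (828 − 1.73) × 10⁻³ = 3264 kg/d removed.
Biomass produced: P_X = Y_obs·Q·ΔS = 0.4615 × 3264 ≈ 1506 kg VSS/d.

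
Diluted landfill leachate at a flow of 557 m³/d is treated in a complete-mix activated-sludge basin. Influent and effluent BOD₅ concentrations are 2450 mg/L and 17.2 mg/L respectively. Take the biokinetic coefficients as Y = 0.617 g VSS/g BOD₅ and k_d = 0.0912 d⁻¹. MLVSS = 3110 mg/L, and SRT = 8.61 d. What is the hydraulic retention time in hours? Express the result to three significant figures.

τ ≈ 55.9 h

Steady-state biomass mass balance: V·X·(1 + k_d·θ_c) = Y·Q·(S₀ − S)·θ_c, so V = 0.617 × 557 × (2450 − 17.2) × 8.61 / [3110 × (1 + 0.0912 × 8.61)] = 7.2×10^6 / 5552 = 1297 m³.
Hydraulic retention time τ = V/Q = 1297 / 557 = 2.328 d = 55.87 h.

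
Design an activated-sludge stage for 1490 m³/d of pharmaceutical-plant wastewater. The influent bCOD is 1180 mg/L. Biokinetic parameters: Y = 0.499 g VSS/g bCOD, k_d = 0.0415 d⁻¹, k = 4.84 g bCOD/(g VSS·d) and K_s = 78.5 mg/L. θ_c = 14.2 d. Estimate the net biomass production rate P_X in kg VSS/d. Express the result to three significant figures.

P_X ≈ 550 kg VSS/d

For a completely mixed reactor with recycle the Lawrence–McCarty relation gives S = K_s·(1 + k_d·θ_c) / [θ_c·(Y·k − k_d) − 1] = 78.5 × (1 + 0.0415 × 14.2) / [14.2 × (0.499 × 4.84 − 0.0415) − 1] = 124.8 / 32.71 = 3.815 mg/L.
Y_obs = Y / (1 + k_d θ_c) = 0.499 / (1 + 0.0415 × 14.2) = 0.499 / 1.589 = 0.3140.
Substrate removed = Q·(S₀ − S) = 1490 m³/d × (1180 − 3.81) g/m³ = 1.75×10^6 g/d = 1753 kg/d.
Biomass produced: P_X = Y_obs·Q·ΔS = 0.3140 × 1753 ≈ 550.2 kg VSS/d.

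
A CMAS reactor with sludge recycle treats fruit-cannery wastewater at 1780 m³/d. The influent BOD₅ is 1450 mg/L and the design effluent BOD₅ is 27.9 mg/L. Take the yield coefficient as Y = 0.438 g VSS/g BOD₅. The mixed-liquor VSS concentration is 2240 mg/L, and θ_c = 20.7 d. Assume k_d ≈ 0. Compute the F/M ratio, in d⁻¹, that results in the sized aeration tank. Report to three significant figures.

F/M ≈ 0.112 d⁻¹

Biomass mass balance (decay neglected): V·X = Y·Q·(S₀ − S)·θ_c, so V = 0.438 × 1780 × (1450 − 27.9) × 20.7 / 2240 = 10246 m³.
F/M = applied load / biomass = Q·S₀/(V·X) = 1780 × 1450 / (10246 × 2240) = 0.1125 d⁻¹.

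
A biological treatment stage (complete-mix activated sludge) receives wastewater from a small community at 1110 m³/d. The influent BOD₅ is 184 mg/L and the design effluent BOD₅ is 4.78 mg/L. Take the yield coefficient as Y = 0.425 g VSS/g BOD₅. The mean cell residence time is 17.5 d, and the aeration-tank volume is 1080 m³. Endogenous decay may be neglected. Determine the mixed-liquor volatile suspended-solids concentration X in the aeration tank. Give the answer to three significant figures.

X ≈ 1370 mg/L

Without decay, X = Y Q (S₀−S) θ_c / V = 0.425 × 1110 × (184 − 4.78) × 17.5 / 1080 = 1370 mg/L.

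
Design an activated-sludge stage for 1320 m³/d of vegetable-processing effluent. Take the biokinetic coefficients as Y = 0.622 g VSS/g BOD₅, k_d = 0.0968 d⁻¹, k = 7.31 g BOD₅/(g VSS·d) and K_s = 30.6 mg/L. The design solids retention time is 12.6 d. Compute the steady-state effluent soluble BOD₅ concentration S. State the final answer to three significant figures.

Effluent substrate depends only on kinetics and SRT: S = K_s(1 + k_d θ_c) / [θ_c(Yk − k_d) − 1] = 30.6 × (1 + 0.0968 × 12.6) / [12.6 × (0.622 × 7.31 − 0.0968) − 1] = 67.92 / 55.07 = 1.233 mg/L.

S ≈ 1.23 mg/L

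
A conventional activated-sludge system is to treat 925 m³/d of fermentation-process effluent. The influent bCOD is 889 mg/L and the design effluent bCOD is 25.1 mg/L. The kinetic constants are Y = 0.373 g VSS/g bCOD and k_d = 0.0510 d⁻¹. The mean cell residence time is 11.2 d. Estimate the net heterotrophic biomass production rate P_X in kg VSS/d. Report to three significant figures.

The observed yield is Y_obs = Y/(1 + k_d·θ_c) = 0.373 / (1 + 0.0510 × 11.2) = 0.373 / 1.571 = 0.2374 g VSS per g bCOD removed.
Substrate removed = Q·(S₀ − S) = 925 m³/d × (889 − 25.1) g/m³ = 7.99×10^5 g/d = 799.1 kg/d.
Net biomass production P_X = Y_obs × Q·(S₀ − S) = 0.2374 × 799.1 = 189.7 kg VSS/d.

P_X ≈ 190 kg VSS/d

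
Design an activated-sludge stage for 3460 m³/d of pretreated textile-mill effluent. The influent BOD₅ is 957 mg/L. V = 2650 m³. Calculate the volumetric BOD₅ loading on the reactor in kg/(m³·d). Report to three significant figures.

L_v ≈ 1.25 kg BOD₅/(m³·d)

Applied BOD₅ load per unit volume = Q·S₀/V = (3460 × 957/1000)/2650 = 1.250 kg BOD₅·m⁻³·d⁻¹.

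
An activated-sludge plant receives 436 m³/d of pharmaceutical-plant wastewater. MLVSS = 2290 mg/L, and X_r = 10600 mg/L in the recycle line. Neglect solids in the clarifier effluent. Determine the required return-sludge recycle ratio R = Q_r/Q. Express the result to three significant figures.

Mass balance around the secondary clarifier (neglecting effluent solids): R = X / (X_r − X) = 2290 / (10600 − 2290) = 0.2756.

R ≈ 0.276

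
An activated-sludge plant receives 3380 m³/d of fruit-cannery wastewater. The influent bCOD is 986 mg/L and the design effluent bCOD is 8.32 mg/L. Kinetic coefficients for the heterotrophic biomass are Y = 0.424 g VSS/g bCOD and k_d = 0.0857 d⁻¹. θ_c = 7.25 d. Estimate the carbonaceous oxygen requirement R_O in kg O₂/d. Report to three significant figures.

R_O ≈ 2080 kg O₂/d

Y_obs = Y / (1 + k_d θ_c) = 0.424 / (1 + 0.0857 × 7.25) = 0.424 / 1.621 = 0.2615.
Mass of bCOD removed per day: Q(S₀ − S) = 3380 × 977.7 g/m³ = 3305 kg/d.
Biomass synthesised: P_X = Y_obs × 3305 = 864.2 kg VSS/d.
R_O = Q·ΔS − 1.42 P_X = 3305 − 1227 = 2077 kg O₂/d.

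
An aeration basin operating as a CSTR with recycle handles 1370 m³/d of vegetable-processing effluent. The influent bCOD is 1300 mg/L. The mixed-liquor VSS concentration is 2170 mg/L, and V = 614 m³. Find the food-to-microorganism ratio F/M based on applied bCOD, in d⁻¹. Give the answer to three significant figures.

Food-to-microorganism ratio F/M = Q S₀ / (V X) = 1370 × 1300 / (614.0 × 2170) = 1.337 d⁻¹.

F/M ≈ 1.34 d⁻¹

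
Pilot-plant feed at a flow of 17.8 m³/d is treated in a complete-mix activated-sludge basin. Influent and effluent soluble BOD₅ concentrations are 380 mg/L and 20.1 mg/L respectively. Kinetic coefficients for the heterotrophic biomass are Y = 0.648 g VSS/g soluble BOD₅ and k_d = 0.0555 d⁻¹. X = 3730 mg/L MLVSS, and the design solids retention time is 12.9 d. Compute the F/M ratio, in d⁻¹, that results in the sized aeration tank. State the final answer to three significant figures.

Steady-state biomass mass balance: V·X·(1 + k_d·θ_c) = Y·Q·(S₀ − S)·θ_c, so V = 0.648 × 17.8 × (380 − 20.1) × 12.9 / [3730 × (1 + 0.0555 × 12.9)] = 5.36×10^4 / 6400 = 8.367 m³.
F/M = Q·S₀ / (V·X) = 17.8 × 380 / (8.367 × 3730) = 0.2167 g soluble BOD₅·(g VSS·d)⁻¹.

F/M ≈ 0.217 d⁻¹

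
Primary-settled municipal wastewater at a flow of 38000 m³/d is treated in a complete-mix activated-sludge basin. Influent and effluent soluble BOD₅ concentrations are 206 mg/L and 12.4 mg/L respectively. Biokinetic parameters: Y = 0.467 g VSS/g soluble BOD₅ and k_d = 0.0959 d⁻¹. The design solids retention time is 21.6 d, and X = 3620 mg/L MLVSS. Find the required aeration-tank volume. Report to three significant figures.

From the SRT design equation V = Y Q (S₀−S) θ_c / [X (1 + k_d θ_c)] = 0.467 × 38000 × (206 − 12.4) × 21.6 / [3620 × (1 + 0.0959 × 21.6)] = 7.42×10^7 / 11119 = 6674 m³.

V ≈ 6670 m³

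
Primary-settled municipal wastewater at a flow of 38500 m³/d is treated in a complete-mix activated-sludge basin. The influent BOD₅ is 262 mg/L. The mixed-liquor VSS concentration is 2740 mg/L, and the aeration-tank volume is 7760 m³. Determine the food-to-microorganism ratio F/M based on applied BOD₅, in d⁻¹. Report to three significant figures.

F/M ≈ 0.474 d⁻¹

Food-to-microorganism ratio F/M = Q S₀ / (V X) = 38500 × 262 / (7760 × 2740) = 0.4744 d⁻¹.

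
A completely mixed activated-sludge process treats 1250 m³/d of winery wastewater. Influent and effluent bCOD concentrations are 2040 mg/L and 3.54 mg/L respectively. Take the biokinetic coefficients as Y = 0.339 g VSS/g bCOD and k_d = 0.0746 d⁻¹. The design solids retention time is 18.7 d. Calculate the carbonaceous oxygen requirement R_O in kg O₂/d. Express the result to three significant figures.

R_O ≈ 2030 kg O₂/d

Y_obs = Y / (1 + k_d θ_c) = 0.339 / (1 + 0.0746 × 18.7) = 0.339 / 2.395 = 0.1415.
Mass of bCOD removed per day: Q(S₀ − S) = 1250 × 2036 g/m³ = 2546 kg/d.
P_X = Y_obs·Q·(S₀ − S) = 0.1415 × 2546 = 360.3 kg VSS/d.
R_O = Q·ΔS − 1.42 P_X = 2546 − 511.6 = 2034 kg O₂/d.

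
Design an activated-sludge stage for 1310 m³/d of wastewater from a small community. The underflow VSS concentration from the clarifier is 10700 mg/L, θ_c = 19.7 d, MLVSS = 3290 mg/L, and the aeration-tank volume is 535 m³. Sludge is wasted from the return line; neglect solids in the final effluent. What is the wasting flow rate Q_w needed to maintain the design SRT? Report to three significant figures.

Q_w ≈ 8.35 m³/d

Wasting from the return line (neglecting effluent solids): Q_w = V·X / (θ_c·X_r) = 535.0 × 3290 / (19.7 × 10700) = 8.350 m³/d.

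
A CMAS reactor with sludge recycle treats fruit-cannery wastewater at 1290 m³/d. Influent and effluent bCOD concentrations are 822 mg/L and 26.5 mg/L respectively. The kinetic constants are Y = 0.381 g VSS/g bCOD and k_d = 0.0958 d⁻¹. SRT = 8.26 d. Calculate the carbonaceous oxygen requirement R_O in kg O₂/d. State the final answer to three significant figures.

R_O ≈ 716 kg O₂/d

The observed yield is Y_obs = Y/(1 + k_d·θ_c) = 0.381 / (1 + 0.0958 × 8.26) = 0.381 / 1.791 = 0.2127 g VSS per g bCOD removed.
ΔS = 822 − 26.5 = 795.5 mg/L, so the substrate removal rate is 1290 × 795.5/1000 = 1026 kg bCOD/d.
Net sludge production P_X = 0.2127 × 1026 = 218.3 kg VSS/d.
R_O = Q·(S₀ − S) − 1.42·P_X = 1026 − 1.42 × 218.3 = 716.3 kg O₂/d.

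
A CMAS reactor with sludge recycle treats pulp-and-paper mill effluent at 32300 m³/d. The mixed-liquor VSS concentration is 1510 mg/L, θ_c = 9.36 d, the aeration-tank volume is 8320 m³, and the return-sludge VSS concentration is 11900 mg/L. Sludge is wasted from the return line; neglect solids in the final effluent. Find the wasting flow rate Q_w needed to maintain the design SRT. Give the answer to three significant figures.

Q_w ≈ 113 m³/d

Q_w = (V·X)/(θ_c X_r) = 8320 × 1510 / (9.36 × 11900) = 112.8 m³/d.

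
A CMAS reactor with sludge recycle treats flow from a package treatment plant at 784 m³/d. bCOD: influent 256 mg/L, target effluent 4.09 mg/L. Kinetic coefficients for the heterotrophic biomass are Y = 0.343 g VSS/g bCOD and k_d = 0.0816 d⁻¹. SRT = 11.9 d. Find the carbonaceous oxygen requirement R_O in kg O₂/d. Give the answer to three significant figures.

R_O ≈ 149 kg O₂/d

Correct the yield for decay: Y_obs = Y/(1 + k_d θ_c) = 0.343 / (1 + 0.0816 × 11.9) = 0.343 / 1.971 = 0.1740.
Mass of bCOD removed per day: Q(S₀ − S) = 784 × 251.9 g/m³ = 197.5 kg/d.
P_X = Y_obs·Q·(S₀ − S) = 0.1740 × 197.5 = 34.37 kg VSS/d.
R_O = Q·(S₀ − S) − 1.42·P_X = 197.5 − 1.42 × 34.37 = 148.7 kg O₂/d.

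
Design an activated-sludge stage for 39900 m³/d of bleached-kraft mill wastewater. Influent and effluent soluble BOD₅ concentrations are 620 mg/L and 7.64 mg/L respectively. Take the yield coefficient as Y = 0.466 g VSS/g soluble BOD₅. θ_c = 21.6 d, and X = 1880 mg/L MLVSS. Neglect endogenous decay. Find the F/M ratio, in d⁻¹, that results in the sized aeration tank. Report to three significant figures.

F/M ≈ 0.101 d⁻¹

V·X = Y·Q·ΔS·θ_c gives V = 0.466 × 39900 × (620 − 7.64) × 21.6 / 1880 = 130816 m³.
F/M = Q·S₀ / (V·X) = 39900 × 620 / (130816 × 1880) = 0.1006 g soluble BOD₅·(g VSS·d)⁻¹.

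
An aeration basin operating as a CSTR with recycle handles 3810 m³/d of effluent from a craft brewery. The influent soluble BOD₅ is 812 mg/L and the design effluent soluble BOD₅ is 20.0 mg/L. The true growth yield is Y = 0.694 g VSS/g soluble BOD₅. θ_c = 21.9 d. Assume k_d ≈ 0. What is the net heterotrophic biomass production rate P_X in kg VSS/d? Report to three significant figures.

P_X ≈ 2090 kg VSS/d

No decay correction is needed, so Y_obs = Y = 0.694.
ΔS = 812 − 20.0 = 792.0 mg/L, so the substrate removal rate is 3810 × 792.0/1000 = 3018 kg soluble BOD₅/d.
So the net sludge growth is P_X = 0.6940 × 3018 = 2094 kg VSS/d.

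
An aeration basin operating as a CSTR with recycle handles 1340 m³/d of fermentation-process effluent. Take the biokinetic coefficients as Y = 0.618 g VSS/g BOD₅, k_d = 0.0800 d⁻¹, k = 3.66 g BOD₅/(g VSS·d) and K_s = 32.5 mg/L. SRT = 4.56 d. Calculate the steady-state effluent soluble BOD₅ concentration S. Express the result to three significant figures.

S ≈ 4.96 mg/L

For a completely mixed reactor with recycle the Lawrence–McCarty relation gives S = K_s·(1 + k_d·θ_c) / [θ_c·(Y·k − k_d) − 1] = 32.5 × (1 + 0.0800 × 4.56) / [4.56 × (0.618 × 3.66 − 0.0800) − 1] = 44.36 / 8.949 = 4.956 mg/L.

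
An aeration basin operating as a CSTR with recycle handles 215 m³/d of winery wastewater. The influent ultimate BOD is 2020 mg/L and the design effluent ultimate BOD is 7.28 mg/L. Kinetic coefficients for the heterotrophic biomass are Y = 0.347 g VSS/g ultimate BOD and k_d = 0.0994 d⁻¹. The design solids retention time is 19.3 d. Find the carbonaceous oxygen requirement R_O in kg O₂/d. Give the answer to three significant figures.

R_O ≈ 360 kg O₂/d

Correct the yield for decay: Y_obs = Y/(1 + k_d θ_c) = 0.347 / (1 + 0.0994 × 19.3) = 0.347 / 2.918 = 0.1189.
Q·(S₀ − S) = 215 × (2020 − 7.28) × 10⁻³ = 432.7 kg/d removed.
Net sludge production P_X = 0.1189 × 432.7 = 51.45 kg VSS/d.
Carbonaceous O₂ demand = substrate oxidised − cell-mass equivalent = 432.7 − 1.42 × 51.45 = 359.7 kg O₂/d.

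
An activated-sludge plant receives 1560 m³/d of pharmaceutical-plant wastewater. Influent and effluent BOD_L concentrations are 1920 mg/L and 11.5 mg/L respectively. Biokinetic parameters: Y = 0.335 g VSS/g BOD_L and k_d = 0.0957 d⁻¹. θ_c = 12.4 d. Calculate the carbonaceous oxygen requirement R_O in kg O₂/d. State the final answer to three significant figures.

The observed yield is Y_obs = Y/(1 + k_d·θ_c) = 0.335 / (1 + 0.0957 × 12.4) = 0.335 / 2.187 = 0.1532 g VSS per g BOD_L removed.
ΔS = 1920 − 11.5 = 1908 mg/L, so the substrate removal rate is 1560 × 1908/1000 = 2977 kg BOD_L/d.
Net sludge production P_X = 0.1532 × 2977 = 456.1 kg VSS/d.
Carbonaceous O₂ demand = substrate oxidised − cell-mass equivalent = 2977 − 1.42 × 456.1 = 2330 kg O₂/d.

R_O ≈ 2330 kg O₂/d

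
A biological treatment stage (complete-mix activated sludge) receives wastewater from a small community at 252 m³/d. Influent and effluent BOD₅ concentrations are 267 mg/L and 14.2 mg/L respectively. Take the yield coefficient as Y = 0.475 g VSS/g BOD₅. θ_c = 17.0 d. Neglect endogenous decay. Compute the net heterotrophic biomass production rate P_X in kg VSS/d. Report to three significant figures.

P_X ≈ 30.3 kg VSS/d

No decay correction is needed, so Y_obs = Y = 0.475.
Q·(S₀ − S) = 252 × (267 − 14.2) × 10⁻³ = 63.71 kg/d removed.
So the net sludge growth is P_X = 0.4750 × 63.71 = 30.26 kg VSS/d.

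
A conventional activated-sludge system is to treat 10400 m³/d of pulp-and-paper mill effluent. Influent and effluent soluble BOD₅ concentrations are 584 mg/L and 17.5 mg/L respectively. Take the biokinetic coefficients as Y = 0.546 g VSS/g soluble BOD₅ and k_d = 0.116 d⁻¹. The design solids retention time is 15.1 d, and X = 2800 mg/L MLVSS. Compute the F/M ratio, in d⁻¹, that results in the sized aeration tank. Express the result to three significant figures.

Steady-state biomass mass balance: V·X·(1 + k_d·θ_c) = Y·Q·(S₀ − S)·θ_c, so V = 0.546 × 10400 × (584 − 17.5) × 15.1 / [2800 × (1 + 0.116 × 15.1)] = 4.86×10^7 / 7704 = 6305 m³.
Food-to-microorganism ratio F/M = Q S₀ / (V X) = 10400 × 584 / (6305 × 2800) = 0.3441 d⁻¹.

F/M ≈ 0.344 d⁻¹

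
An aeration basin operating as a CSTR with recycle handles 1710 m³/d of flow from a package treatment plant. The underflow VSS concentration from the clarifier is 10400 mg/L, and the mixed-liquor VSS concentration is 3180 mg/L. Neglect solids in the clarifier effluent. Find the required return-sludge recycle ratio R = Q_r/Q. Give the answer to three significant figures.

R ≈ 0.440

R = Q_r/Q = X/(X_r − X) = 3180 / (10400 − 3180) = 0.4404.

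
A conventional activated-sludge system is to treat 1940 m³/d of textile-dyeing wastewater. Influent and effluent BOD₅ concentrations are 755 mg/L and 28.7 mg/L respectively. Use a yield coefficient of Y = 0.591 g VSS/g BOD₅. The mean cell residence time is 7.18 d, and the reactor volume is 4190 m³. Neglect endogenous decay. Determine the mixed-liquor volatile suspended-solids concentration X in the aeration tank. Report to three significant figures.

Without decay, X = Y Q (S₀−S) θ_c / V = 0.591 × 1940 × (755 − 28.7) × 7.18 / 4190 = 1427 mg/L.

X ≈ 1430 mg/L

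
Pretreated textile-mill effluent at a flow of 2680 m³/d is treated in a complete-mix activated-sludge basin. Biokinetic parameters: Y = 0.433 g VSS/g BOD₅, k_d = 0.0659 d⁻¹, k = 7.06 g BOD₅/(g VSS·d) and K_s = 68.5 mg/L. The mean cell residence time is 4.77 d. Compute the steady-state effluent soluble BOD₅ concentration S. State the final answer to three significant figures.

For a completely mixed reactor with recycle the Lawrence–McCarty relation gives S = K_s·(1 + k_d·θ_c) / [θ_c·(Y·k − k_d) − 1] = 68.5 × (1 + 0.0659 × 4.77) / [4.77 × (0.433 × 7.06 − 0.0659) − 1] = 90.03 / 13.27 = 6.786 mg/L.

S ≈ 6.79 mg/L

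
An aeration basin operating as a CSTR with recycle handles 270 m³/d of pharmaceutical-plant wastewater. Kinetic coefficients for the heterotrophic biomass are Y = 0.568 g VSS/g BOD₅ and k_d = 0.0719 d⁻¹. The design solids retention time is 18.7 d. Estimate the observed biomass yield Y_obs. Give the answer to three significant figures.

Y_obs ≈ 0.242 g VSS/g BOD₅

Correct the yield for decay: Y_obs = Y/(1 + k_d θ_c) = 0.568 / (1 + 0.0719 × 18.7) = 0.568 / 2.345 = 0.2423.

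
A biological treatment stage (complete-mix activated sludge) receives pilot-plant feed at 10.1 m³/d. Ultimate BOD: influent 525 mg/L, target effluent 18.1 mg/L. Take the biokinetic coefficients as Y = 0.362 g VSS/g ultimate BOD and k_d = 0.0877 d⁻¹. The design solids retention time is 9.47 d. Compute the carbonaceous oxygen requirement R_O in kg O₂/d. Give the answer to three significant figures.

Y_obs = Y / (1 + k_d θ_c) = 0.362 / (1 + 0.0877 × 9.47) = 0.362 / 1.831 = 0.1978.
Substrate removed = Q·(S₀ − S) = 10.1 m³/d × (525 − 18.1) g/m³ = 5.12×10^3 g/d = 5.120 kg/d.
Biomass synthesised: P_X = Y_obs × 5.120 = 1.012 kg VSS/d.
R_O = Q·(S₀ − S) − 1.42·P_X = 5.120 − 1.42 × 1.012 = 3.682 kg O₂/d.

R_O ≈ 3.68 kg O₂/d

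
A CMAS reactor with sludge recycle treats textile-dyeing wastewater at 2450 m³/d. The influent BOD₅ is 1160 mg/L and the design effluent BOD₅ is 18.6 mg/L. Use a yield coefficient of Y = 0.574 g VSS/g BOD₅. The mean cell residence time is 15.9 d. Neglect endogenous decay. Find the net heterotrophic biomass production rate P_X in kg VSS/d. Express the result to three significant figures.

No decay correction is needed, so Y_obs = Y = 0.574.
Mass of BOD₅ removed per day: Q(S₀ − S) = 2450 × 1141 g/m³ = 2796 kg/d.
P_X = Y_obs · Q(S₀ − S) = 0.5740 × 2796 = 1605 kg VSS/d.

P_X ≈ 1610 kg VSS/d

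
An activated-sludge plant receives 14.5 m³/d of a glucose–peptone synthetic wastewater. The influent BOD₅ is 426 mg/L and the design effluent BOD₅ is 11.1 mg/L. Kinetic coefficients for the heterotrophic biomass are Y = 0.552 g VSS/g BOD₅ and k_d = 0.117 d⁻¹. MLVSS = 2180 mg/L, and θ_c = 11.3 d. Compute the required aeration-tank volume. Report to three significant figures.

V ≈ 7.41 m³

Rearranging the biomass balance for a CMAS with decay, V = Y·Q·ΔS·θ_c / [X·(1+k_d θ_c)] = 0.552 × 14.5 × (426 − 11.1) × 11.3 / [2180 × (1 + 0.117 × 11.3)] = 3.75×10^4 / 5062 = 7.413 m³.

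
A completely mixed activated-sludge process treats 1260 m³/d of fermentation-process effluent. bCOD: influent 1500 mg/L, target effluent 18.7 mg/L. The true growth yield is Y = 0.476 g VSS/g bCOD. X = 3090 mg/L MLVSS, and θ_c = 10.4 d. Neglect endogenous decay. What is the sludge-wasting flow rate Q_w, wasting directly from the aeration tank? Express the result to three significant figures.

Q_w ≈ 288 m³/d

With k_d = 0 the design equation reduces to V = Y Q (S₀−S) θ_c / X = 0.476 × 1260 × (1500 − 18.7) × 10.4 / 3090 = 2990 m³.
With mixed-liquor wasting, θ_c = V/Q_w, so Q_w = V/θ_c = 2990/10.4 = 287.5 m³/d.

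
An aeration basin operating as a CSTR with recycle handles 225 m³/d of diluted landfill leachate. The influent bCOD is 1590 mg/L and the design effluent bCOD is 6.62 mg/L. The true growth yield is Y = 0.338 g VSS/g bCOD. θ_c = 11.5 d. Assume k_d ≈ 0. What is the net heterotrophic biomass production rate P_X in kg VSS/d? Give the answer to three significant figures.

With endogenous decay neglected, the observed yield equals the true yield: Y_obs = Y = 0.338 g VSS/g bCOD.
Q·(S₀ − S) = 225 × (1590 − 6.62) × 10⁻³ = 356.3 kg/d removed.
P_X = Y_obs · Q(S₀ − S) = 0.3380 × 356.3 = 120.4 kg VSS/d.

P_X ≈ 120 kg VSS/d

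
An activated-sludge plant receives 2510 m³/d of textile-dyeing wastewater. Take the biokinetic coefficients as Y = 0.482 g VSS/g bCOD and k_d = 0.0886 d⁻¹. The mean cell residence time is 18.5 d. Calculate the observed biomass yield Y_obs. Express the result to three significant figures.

Y_obs ≈ 0.183 g VSS/g bCOD

The observed yield is Y_obs = Y/(1 + k_d·θ_c) = 0.482 / (1 + 0.0886 × 18.5) = 0.482 / 2.639 = 0.1826 g VSS per g bCOD removed.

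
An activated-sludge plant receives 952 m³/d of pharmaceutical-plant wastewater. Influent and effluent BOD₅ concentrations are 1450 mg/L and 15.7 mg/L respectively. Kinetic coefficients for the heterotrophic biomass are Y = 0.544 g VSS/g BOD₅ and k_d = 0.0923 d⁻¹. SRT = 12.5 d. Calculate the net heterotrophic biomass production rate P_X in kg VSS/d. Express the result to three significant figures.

Observed yield with endogenous decay: Y_obs = Y / (1 + k_d·θ_c) = 0.544 / (1 + 0.0923 × 12.5) = 0.544 / 2.154 = 0.2526 g VSS/g BOD₅.
Q·(S₀ − S) = 952 × (1450 − 15.7) × 10⁻³ = 1365 kg/d removed.
P_X = Y_obs · Q(S₀ − S) = 0.2526 × 1365 = 344.9 kg VSS/d.

P_X ≈ 345 kg VSS/d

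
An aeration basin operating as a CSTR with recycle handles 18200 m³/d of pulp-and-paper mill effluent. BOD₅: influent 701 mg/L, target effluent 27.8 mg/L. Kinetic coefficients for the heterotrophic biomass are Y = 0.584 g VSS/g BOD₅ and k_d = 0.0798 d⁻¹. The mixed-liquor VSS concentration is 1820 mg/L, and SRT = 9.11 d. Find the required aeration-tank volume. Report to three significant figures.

V ≈ 20700 m³

Steady-state biomass mass balance: V·X·(1 + k_d·θ_c) = Y·Q·(S₀ − S)·θ_c, so V = 0.584 × 18200 × (701 − 27.8) × 9.11 / [1820 × (1 + 0.0798 × 9.11)] = 6.52×10^7 / 3143 = 20739 m³.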